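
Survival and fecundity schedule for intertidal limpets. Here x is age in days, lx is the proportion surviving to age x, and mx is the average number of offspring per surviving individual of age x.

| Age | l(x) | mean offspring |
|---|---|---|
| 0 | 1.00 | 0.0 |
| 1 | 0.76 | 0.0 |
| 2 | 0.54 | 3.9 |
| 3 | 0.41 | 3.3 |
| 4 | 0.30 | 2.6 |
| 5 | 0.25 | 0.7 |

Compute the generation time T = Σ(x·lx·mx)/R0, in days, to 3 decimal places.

2.779

lx·mx: 0, 0, 2.106, 1.353, 0.78, 0.175 → R0 = 4.414
x·lx·mx: 0, 0, 4.212, 4.059, 3.12, 0.875 → Σ = 12.266
T = 12.266 / 4.414 = 2.778885… → 2.779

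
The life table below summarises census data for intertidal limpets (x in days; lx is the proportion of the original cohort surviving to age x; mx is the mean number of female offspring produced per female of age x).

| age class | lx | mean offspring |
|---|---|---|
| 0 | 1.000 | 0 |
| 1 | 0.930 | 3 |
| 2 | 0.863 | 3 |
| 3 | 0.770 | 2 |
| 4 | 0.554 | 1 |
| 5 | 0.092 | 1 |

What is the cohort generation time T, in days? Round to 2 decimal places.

2.02

lx·mx: 0, 2.79, 2.589, 1.54, 0.554, 0.092 → R0 = 7.565
x·lx·mx: 0, 2.79, 5.178, 4.62, 2.216, 0.46 → Σ = 15.264
T = 15.264 / 7.565 = 2.017713… → 2.02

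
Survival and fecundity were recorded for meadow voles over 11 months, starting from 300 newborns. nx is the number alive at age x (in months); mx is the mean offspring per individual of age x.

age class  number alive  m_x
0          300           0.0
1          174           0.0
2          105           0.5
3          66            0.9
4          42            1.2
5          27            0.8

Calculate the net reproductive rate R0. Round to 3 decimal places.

lx = nx/n0 = nx/300: 1, 0.58, 0.35, 0.22, 0.14, 0.09
lx·mx by age: 0, 0, 0.175, 0.198, 0.168, 0.072
R0 = Σ lx·mx = 0.613 → 0.613

0.613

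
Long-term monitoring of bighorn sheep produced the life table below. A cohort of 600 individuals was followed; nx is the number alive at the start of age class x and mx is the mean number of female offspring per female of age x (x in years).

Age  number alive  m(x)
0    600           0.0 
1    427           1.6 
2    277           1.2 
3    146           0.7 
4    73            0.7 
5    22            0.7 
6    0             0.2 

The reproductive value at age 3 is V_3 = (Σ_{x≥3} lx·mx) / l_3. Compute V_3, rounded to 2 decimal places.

1.16

lx = nx/n0 = nx/600: 1, 0.71167…, 0.46167…, 0.24333…, 0.12167…, 0.03667…, 0
lx·mx for x ≥ 3: 0.170333…, 0.085167…, 0.025667…, 0 → sum = 0.281167…
V_3 = 0.281167… / l_3 = 0.281167… / 0.243333… = 1.155479… → 1.16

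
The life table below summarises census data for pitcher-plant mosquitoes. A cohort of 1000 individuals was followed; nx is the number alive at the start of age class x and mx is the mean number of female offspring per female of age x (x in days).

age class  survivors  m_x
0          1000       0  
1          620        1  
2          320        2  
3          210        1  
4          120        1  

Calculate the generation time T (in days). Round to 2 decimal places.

1.89

lx = nx/n0 = nx/1000: 1, 0.62, 0.32, 0.21, 0.12
lx·mx: 0, 0.62, 0.64, 0.21, 0.12 → R0 = 1.59
x·lx·mx: 0, 0.62, 1.28, 0.63, 0.48 → Σ = 3.01
T = 3.01 / 1.59 = 1.893082… → 1.89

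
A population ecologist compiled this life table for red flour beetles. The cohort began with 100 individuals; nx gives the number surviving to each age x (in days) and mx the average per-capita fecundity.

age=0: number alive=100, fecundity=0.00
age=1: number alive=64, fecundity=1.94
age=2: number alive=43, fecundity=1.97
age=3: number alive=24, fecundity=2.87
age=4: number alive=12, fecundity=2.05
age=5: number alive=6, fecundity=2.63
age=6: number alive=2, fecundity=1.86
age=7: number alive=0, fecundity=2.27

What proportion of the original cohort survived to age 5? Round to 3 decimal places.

l_5 = n_5/n_0 = 6/100 = 0.06 → 0.060

0.060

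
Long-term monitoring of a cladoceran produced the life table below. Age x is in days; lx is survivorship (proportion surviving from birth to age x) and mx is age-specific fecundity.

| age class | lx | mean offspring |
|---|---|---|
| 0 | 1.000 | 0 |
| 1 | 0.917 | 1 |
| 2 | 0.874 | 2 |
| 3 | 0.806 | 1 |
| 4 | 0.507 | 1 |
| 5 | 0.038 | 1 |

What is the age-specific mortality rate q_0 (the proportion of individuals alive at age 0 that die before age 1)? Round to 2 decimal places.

0.08

q_0 = (l_0 − l_1) / l_0 = (1 − 0.917) / 1
     = 0.083 / 1 = 0.083 → 0.08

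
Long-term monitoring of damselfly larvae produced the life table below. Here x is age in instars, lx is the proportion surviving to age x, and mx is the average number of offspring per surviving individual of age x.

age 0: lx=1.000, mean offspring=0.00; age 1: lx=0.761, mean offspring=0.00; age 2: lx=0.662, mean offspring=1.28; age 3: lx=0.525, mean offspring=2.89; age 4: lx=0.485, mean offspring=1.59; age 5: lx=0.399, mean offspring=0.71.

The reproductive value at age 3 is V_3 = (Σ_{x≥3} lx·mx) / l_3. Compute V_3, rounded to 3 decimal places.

4.898

lx·mx for x ≥ 3: 1.51725, 0.77115, 0.28329 → sum = 2.57169
V_3 = 2.57169 / l_3 = 2.57169 / 0.525 = 4.898457… → 4.898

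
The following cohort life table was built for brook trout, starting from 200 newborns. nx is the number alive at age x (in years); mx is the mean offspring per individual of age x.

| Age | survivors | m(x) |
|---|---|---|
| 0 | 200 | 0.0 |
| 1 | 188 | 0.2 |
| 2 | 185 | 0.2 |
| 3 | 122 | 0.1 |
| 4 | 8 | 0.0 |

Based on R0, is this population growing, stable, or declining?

lx = nx/n0 = nx/200: 1, 0.94, 0.925, 0.61, 0.04
R0 = Σ lx·mx = 0 + 0.188 + 0.185 + 0.061 + 0 = 0.434
R0 < 1, so the population is declining.

declining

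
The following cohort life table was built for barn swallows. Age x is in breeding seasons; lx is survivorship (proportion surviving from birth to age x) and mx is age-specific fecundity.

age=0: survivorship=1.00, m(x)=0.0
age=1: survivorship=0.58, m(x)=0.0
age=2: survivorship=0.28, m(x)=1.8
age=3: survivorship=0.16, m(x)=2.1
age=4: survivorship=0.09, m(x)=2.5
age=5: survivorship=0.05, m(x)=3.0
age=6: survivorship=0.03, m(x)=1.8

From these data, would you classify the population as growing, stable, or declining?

growing

R0 = Σ lx·mx = 0 + 0 + 0.504 + 0.336 + 0.225 + 0.15 + 0.054 = 1.269
R0 > 1, so the population is growing.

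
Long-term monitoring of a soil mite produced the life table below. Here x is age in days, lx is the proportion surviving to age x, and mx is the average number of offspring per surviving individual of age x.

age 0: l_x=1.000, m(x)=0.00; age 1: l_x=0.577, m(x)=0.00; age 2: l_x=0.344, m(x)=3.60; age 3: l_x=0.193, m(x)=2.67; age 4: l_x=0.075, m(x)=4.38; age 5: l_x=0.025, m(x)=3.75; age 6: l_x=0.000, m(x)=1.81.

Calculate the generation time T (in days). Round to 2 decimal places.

2.67

lx·mx: 0, 0, 1.2384, 0.51531, 0.3285, 0.09375, 0 → R0 = 2.17596
x·lx·mx: 0, 0, 2.4768, 1.54593, 1.314, 0.46875, 0 → Σ = 5.80548
T = 5.80548 / 2.17596 = 2.668009… → 2.67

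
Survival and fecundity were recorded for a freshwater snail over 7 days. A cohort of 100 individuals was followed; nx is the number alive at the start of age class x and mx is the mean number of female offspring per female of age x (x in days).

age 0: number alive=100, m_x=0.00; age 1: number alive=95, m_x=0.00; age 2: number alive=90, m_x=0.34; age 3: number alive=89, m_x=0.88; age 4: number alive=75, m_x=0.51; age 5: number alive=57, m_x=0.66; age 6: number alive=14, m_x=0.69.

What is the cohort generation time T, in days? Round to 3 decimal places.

lx = nx/n0 = nx/100: 1, 0.95, 0.9, 0.89, 0.75, 0.57, 0.14
lx·mx: 0, 0, 0.306, 0.7832, 0.3825, 0.3762, 0.0966 → R0 = 1.9445
x·lx·mx: 0, 0, 0.612, 2.3496, 1.53, 1.881, 0.5796 → Σ = 6.9522
T = 6.9522 / 1.9445 = 3.575315… → 3.575

3.575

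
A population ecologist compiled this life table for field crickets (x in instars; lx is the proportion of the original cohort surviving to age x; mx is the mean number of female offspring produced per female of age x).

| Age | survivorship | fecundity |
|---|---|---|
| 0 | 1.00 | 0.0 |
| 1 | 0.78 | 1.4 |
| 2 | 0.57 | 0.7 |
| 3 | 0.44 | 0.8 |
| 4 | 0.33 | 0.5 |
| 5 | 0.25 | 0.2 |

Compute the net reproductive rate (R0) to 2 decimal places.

lx·mx by age: 0, 1.092, 0.399, 0.352, 0.165, 0.05
R0 = Σ lx·mx = 2.058 → 2.06

2.06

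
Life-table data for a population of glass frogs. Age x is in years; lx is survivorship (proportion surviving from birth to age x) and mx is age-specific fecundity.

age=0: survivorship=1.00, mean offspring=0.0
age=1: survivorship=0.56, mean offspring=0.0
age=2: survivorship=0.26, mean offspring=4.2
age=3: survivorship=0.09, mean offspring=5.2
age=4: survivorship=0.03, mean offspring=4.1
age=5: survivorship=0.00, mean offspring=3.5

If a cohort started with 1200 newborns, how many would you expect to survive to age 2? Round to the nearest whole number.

312

Expected survivors = N0 · l_2 = 1200 × 0.26 = 312 → 312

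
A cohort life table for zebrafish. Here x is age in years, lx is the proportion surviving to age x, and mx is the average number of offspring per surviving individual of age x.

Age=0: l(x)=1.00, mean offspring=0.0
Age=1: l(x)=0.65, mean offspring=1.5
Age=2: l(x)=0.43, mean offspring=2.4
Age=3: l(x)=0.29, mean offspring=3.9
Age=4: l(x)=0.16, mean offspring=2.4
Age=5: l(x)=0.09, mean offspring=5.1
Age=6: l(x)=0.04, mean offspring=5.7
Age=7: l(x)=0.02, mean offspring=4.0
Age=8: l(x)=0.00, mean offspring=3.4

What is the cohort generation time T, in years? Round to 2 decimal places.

lx·mx: 0, 0.975, 1.032, 1.131, 0.384, 0.459, 0.228, 0.08, 0 → R0 = 4.289
x·lx·mx: 0, 0.975, 2.064, 3.393, 1.536, 2.295, 1.368, 0.56, 0 → Σ = 12.191
T = 12.191 / 4.289 = 2.842388… → 2.84

2.84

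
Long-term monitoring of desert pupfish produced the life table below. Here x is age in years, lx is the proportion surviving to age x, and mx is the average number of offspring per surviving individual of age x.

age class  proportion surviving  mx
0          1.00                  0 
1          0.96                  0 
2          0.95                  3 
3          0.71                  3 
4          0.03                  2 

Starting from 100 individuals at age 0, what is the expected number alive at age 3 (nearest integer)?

71

Expected survivors = N0 · l_3 = 100 × 0.71 = 71 → 71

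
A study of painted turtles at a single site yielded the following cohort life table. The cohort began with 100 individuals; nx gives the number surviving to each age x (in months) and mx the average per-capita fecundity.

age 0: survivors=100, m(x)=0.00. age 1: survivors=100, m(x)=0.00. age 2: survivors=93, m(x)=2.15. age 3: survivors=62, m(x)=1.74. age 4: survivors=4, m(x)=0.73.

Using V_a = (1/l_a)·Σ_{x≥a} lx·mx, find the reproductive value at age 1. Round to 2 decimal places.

3.11

lx = nx/n0 = nx/100: 1, 1, 0.93, 0.62, 0.04
lx·mx for x ≥ 1: 0, 1.9995, 1.0788, 0.0292 → sum = 3.1075
V_1 = 3.1075 / l_1 = 3.1075 / 1 = 3.1075 → 3.11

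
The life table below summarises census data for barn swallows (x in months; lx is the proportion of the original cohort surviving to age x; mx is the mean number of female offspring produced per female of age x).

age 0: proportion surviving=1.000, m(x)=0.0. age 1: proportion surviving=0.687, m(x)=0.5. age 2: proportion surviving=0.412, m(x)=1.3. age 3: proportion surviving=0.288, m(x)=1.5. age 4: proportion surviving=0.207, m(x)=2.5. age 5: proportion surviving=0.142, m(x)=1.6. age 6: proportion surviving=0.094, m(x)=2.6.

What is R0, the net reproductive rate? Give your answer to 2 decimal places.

lx·mx by age: 0, 0.3435, 0.5356, 0.432, 0.5175, 0.2272, 0.2444
R0 = Σ lx·mx = 2.3002 → 2.30

2.30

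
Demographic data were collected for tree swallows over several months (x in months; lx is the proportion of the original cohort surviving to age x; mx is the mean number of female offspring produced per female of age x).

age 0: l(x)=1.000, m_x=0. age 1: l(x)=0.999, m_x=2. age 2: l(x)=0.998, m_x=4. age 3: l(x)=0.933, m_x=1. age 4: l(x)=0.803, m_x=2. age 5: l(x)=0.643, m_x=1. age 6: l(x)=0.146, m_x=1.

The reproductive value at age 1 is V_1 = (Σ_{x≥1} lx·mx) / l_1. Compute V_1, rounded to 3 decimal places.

9.327

lx·mx for x ≥ 1: 1.998, 3.992, 0.933, 1.606, 0.643, 0.146 → sum = 9.318
V_1 = 9.318 / l_1 = 9.318 / 0.999 = 9.327327… → 9.327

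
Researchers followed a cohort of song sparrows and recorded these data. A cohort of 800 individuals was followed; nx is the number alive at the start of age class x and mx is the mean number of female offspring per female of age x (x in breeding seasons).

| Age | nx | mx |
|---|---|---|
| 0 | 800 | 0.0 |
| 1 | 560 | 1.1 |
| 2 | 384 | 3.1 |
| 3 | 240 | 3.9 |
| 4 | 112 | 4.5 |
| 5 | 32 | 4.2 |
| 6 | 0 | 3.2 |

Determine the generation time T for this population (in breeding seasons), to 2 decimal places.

2.51

lx = nx/n0 = nx/800: 1, 0.7, 0.48, 0.3, 0.14, 0.04, 0
lx·mx: 0, 0.77, 1.488, 1.17, 0.63, 0.168, 0 → R0 = 4.226
x·lx·mx: 0, 0.77, 2.976, 3.51, 2.52, 0.84, 0 → Σ = 10.616
T = 10.616 / 4.226 = 2.512068… → 2.51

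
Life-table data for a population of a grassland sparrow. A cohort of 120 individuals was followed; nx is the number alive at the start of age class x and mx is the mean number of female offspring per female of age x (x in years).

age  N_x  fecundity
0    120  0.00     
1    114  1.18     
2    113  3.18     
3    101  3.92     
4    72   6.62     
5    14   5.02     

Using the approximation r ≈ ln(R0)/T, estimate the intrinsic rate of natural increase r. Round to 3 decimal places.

0.830

lx = nx/n0 = nx/120: 1, 0.95, 0.94167…, 0.84167…, 0.6, 0.11667…
R0 = Σ lx·mx = 0 + 1.121 + 2.9945… + 3.29933… + 3.972 + 0.58567… = 11.9725…
Σ x·lx·mx = 35.824333…; T = 35.824333…/11.9725… = 2.99222…
r ≈ ln(R0)/T = ln(11.9725…)/2.99222… = 0.82969… → 0.830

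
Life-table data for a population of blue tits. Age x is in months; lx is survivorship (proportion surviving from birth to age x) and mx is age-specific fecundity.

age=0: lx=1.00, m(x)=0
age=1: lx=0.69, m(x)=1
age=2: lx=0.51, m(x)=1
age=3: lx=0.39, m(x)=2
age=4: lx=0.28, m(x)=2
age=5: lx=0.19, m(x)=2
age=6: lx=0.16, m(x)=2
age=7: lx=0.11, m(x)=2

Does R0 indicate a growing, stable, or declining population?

growing

R0 = Σ lx·mx = 0 + 0.69 + 0.51 + 0.78 + 0.56 + 0.38 + 0.32 + 0.22 = 3.46
R0 > 1, so the population is growing.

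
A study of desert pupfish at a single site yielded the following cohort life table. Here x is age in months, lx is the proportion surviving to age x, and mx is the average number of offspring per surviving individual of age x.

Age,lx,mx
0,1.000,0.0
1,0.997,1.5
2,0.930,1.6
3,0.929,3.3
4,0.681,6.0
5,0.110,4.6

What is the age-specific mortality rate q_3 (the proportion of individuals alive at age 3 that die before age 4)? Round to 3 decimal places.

0.267

q_3 = (l_3 − l_4) / l_3 = (0.929 − 0.681) / 0.929
     = 0.248 / 0.929 = 0.266954… → 0.267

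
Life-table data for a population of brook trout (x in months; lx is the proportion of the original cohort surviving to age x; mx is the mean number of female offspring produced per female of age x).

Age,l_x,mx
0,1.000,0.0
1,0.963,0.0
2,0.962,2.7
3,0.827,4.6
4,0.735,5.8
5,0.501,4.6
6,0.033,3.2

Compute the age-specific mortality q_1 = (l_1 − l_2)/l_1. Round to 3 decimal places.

0.001

q_1 = (l_1 − l_2) / l_1 = (0.963 − 0.962) / 0.963
     = 0.001 / 0.963 = 0.001038… → 0.001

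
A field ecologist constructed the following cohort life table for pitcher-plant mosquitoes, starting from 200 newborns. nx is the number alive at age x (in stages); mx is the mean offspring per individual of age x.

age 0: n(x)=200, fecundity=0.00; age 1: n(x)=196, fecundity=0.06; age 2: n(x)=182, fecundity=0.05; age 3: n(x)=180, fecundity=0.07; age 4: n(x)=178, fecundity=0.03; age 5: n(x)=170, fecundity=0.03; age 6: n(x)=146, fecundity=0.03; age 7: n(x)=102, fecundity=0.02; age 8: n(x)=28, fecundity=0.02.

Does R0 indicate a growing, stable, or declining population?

lx = nx/n0 = nx/200: 1, 0.98, 0.91, 0.9, 0.89, 0.85, 0.73, 0.51, 0.14
R0 = Σ lx·mx = 0 + 0.0588 + 0.0455 + 0.063 + 0.0267 + 0.0255 + 0.0219 + 0.0102 + 0.0028 = 0.2544
R0 < 1, so the population is declining.

declining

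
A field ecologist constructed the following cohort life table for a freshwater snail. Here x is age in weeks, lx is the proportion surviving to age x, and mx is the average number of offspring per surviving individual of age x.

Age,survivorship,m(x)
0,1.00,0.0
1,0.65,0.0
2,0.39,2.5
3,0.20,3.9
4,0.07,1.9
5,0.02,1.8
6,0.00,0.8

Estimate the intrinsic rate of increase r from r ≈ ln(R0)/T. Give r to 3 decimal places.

0.252

R0 = Σ lx·mx = 0 + 0 + 0.975 + 0.78 + 0.133 + 0.036 + 0 = 1.924
Σ x·lx·mx = 5.002; T = 5.002/1.924 = 2.59979…
r ≈ ln(R0)/T = ln(1.924)/2.59979… = 0.25171… → 0.252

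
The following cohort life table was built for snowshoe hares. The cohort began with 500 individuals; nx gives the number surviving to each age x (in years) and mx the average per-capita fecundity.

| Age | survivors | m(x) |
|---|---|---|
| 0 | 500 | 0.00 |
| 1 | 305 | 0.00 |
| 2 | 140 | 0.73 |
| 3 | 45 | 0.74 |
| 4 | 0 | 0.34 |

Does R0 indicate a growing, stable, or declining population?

declining

lx = nx/n0 = nx/500: 1, 0.61, 0.28, 0.09, 0
R0 = Σ lx·mx = 0 + 0 + 0.2044 + 0.0666 + 0 = 0.271
R0 < 1, so the population is declining.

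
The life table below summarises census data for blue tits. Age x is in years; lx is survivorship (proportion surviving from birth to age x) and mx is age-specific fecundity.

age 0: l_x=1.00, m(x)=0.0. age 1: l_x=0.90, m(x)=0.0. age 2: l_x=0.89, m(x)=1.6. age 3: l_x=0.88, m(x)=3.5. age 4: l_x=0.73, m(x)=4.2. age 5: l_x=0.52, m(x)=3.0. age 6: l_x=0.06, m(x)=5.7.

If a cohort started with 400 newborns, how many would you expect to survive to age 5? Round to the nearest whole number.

Expected survivors = N0 · l_5 = 400 × 0.52 = 208 → 208

208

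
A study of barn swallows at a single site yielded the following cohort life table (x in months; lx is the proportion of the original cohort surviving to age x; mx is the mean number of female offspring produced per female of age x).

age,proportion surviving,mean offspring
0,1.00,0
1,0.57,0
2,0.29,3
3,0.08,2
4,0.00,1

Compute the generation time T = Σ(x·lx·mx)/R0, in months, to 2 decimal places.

2.16

lx·mx: 0, 0, 0.87, 0.16, 0 → R0 = 1.03
x·lx·mx: 0, 0, 1.74, 0.48, 0 → Σ = 2.22
T = 2.22 / 1.03 = 2.15534… → 2.16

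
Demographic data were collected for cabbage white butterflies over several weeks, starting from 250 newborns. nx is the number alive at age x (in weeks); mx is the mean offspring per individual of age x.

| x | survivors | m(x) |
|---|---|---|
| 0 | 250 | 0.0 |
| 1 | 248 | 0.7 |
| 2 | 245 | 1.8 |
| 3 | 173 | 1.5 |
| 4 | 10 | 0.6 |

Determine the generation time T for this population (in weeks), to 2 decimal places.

2.11

lx = nx/n0 = nx/250: 1, 0.992, 0.98, 0.692, 0.04
lx·mx: 0, 0.6944, 1.764, 1.038, 0.024 → R0 = 3.5204
x·lx·mx: 0, 0.6944, 3.528, 3.114, 0.096 → Σ = 7.4324
T = 7.4324 / 3.5204 = 2.111237… → 2.11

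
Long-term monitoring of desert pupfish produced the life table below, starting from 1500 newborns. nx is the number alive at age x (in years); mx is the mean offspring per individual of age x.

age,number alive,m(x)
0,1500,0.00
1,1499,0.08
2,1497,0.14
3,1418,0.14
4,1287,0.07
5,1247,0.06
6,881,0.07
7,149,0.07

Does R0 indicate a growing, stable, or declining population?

lx = nx/n0 = nx/1500: 1, 0.99933…, 0.998, 0.94533…, 0.858, 0.83133…, 0.58733…, 0.09933…
R0 = Σ lx·mx = 0 + 0.079947… + 0.13972 + 0.132347… + 0.06006 + 0.04988… + 0.041113… + 0.006953… = 0.51002…
R0 < 1, so the population is declining.

declining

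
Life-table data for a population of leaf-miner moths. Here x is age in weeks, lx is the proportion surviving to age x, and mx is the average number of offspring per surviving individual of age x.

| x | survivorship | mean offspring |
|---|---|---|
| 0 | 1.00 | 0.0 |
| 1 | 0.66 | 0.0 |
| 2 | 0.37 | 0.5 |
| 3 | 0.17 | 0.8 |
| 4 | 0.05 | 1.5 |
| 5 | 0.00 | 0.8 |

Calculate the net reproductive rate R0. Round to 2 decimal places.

0.40

lx·mx by age: 0, 0, 0.185, 0.136, 0.075, 0
R0 = Σ lx·mx = 0.396 → 0.40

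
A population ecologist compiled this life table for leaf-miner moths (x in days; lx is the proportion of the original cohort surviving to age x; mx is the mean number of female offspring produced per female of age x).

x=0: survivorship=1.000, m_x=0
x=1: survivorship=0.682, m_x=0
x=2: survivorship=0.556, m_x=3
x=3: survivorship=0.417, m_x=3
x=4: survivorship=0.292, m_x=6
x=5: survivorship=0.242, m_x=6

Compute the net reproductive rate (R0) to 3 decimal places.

lx·mx by age: 0, 0, 1.668, 1.251, 1.752, 1.452
R0 = Σ lx·mx = 6.123 → 6.123

6.123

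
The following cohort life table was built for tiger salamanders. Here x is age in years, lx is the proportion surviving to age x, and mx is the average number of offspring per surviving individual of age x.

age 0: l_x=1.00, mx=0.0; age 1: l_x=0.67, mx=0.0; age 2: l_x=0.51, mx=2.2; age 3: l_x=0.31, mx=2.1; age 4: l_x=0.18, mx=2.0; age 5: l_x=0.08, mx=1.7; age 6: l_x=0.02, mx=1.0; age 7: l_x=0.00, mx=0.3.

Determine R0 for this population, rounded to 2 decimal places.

2.29

lx·mx by age: 0, 0, 1.122, 0.651, 0.36, 0.136, 0.02, 0
R0 = Σ lx·mx = 2.289 → 2.29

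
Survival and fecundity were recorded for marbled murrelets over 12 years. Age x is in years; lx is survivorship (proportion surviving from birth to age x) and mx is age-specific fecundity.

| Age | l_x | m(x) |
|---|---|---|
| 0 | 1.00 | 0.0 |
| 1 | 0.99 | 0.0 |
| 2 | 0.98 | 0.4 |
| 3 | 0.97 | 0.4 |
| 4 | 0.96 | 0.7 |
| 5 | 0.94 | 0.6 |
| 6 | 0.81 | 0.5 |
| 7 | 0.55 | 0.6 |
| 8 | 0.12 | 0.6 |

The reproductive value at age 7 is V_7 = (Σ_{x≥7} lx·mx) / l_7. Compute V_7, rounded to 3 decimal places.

lx·mx for x ≥ 7: 0.33, 0.072 → sum = 0.402
V_7 = 0.402 / l_7 = 0.402 / 0.55 = 0.730909… → 0.731

0.731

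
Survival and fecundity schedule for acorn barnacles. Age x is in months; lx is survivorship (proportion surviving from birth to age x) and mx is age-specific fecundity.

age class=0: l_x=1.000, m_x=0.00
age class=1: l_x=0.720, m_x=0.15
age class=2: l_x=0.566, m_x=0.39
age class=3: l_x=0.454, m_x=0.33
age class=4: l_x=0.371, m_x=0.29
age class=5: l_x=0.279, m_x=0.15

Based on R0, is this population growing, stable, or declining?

declining

R0 = Σ lx·mx = 0 + 0.108 + 0.22074 + 0.14982 + 0.10759 + 0.04185 = 0.628
R0 < 1, so the population is declining.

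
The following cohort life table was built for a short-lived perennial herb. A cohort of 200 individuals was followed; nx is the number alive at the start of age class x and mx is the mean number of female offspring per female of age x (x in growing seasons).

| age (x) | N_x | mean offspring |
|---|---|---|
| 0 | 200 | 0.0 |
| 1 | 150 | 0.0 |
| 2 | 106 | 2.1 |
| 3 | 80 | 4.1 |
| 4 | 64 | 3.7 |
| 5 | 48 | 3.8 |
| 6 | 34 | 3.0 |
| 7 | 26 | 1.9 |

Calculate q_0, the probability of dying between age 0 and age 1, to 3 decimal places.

lx = nx/n0 = nx/200: 1, 0.75, 0.53, 0.4, 0.32, 0.24, 0.17, 0.13
q_0 = (l_0 − l_1) / l_0 = (1 − 0.75) / 1
     = 0.25 / 1 = 0.25 → 0.250

0.250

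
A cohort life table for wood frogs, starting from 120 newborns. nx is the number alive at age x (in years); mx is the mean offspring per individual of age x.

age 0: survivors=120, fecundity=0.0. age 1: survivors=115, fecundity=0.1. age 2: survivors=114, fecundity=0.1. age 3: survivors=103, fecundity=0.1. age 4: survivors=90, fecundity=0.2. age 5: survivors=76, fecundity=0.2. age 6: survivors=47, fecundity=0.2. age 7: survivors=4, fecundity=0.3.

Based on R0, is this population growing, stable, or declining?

declining

lx = nx/n0 = nx/120: 1, 0.95833…, 0.95, 0.85833…, 0.75, 0.63333…, 0.39167…, 0.03333…
R0 = Σ lx·mx = 0 + 0.095833… + 0.095 + 0.085833… + 0.15 + 0.126667… + 0.078333… + 0.01… = 0.641667…
R0 < 1, so the population is declining.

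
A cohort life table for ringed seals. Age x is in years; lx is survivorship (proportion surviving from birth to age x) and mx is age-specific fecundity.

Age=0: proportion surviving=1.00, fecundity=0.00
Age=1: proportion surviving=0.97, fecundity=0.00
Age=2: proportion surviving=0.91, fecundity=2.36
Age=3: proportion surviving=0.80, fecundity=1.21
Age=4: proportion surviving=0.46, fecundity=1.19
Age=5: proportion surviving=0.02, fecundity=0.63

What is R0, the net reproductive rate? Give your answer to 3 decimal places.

lx·mx by age: 0, 0, 2.1476, 0.968, 0.5474, 0.0126
R0 = Σ lx·mx = 3.6756 → 3.676

3.676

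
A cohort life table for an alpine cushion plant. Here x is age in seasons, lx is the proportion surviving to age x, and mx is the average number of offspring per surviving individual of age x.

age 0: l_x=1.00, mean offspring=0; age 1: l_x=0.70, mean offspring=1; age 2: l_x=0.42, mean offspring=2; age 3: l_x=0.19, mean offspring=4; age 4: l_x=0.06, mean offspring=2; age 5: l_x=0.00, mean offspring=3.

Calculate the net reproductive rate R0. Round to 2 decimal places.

lx·mx by age: 0, 0.7, 0.84, 0.76, 0.12, 0
R0 = Σ lx·mx = 2.42 → 2.42

2.42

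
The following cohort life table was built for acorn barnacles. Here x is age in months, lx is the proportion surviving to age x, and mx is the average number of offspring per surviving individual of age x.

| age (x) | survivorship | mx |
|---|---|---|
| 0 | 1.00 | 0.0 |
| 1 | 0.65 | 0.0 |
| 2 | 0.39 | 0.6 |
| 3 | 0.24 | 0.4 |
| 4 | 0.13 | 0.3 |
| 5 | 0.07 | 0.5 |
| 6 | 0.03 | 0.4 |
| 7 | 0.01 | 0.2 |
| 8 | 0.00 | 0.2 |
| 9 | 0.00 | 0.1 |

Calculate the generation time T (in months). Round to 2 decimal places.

lx·mx: 0, 0, 0.234, 0.096, 0.039, 0.035, 0.012, 0.002, 0, 0 → R0 = 0.418
x·lx·mx: 0, 0, 0.468, 0.288, 0.156, 0.175, 0.072, 0.014, 0, 0 → Σ = 1.173
T = 1.173 / 0.418 = 2.80622… → 2.81

2.81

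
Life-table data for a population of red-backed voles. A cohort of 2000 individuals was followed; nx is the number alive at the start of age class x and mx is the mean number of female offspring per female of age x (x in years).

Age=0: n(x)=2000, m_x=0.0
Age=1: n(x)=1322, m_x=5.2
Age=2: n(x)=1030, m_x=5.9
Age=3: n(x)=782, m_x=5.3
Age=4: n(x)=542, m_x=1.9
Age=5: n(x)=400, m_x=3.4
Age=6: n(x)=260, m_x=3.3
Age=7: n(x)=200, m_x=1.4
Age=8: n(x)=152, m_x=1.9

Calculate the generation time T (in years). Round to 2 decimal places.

lx = nx/n0 = nx/2000: 1, 0.661, 0.515, 0.391, 0.271, 0.2, 0.13, 0.1, 0.076
lx·mx: 0, 3.4372, 3.0385, 2.0723, 0.5149, 0.68, 0.429, 0.14, 0.1444 → R0 = 10.4563
x·lx·mx: 0, 3.4372, 6.077, 6.2169, 2.0596, 3.4, 2.574, 0.98, 1.1552 → Σ = 25.8999
T = 25.8999 / 10.4563 = 2.476966… → 2.48

2.48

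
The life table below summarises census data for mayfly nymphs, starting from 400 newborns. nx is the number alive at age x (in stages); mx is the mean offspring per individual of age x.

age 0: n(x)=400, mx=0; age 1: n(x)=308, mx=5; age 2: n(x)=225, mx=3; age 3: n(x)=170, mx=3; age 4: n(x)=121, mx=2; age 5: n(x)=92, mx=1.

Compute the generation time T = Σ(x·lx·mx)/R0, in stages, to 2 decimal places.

lx = nx/n0 = nx/400: 1, 0.77, 0.5625, 0.425, 0.3025, 0.23
lx·mx: 0, 3.85, 1.6875, 1.275, 0.605, 0.23 → R0 = 7.6475
x·lx·mx: 0, 3.85, 3.375, 3.825, 2.42, 1.15 → Σ = 14.62
T = 14.62 / 7.6475 = 1.911736… → 1.91

1.91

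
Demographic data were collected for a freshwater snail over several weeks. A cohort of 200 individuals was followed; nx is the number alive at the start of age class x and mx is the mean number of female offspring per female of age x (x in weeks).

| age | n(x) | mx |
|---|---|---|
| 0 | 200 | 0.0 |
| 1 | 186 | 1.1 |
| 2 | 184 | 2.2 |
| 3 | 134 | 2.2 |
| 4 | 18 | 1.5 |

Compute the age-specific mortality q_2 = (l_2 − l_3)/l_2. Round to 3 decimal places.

0.272

lx = nx/n0 = nx/200: 1, 0.93, 0.92, 0.67, 0.09
q_2 = (l_2 − l_3) / l_2 = (0.92 − 0.67) / 0.92
     = 0.25 / 0.92 = 0.271739… → 0.272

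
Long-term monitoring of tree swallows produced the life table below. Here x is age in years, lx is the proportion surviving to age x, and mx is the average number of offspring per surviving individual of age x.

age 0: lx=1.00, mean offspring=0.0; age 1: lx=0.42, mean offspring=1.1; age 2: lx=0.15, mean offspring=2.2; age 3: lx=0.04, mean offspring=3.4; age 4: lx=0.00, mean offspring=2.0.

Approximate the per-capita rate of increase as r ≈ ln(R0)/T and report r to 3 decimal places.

R0 = Σ lx·mx = 0 + 0.462 + 0.33 + 0.136 + 0 = 0.928
Σ x·lx·mx = 1.53; T = 1.53/0.928 = 1.64871…
r ≈ ln(R0)/T = ln(0.928)/1.64871… = -0.04532… → -0.045

-0.045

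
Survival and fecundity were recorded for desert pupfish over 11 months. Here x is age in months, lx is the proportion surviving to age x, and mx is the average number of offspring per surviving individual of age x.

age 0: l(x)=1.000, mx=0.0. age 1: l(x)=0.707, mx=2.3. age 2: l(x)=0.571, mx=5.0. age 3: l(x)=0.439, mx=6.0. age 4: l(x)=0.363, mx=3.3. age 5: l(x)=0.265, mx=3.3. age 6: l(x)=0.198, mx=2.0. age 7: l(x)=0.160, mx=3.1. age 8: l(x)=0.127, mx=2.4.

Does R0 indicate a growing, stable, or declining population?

R0 = Σ lx·mx = 0 + 1.6261 + 2.855 + 2.634 + 1.1979 + 0.8745 + 0.396 + 0.496 + 0.3048 = 10.3843
R0 > 1, so the population is growing.

growing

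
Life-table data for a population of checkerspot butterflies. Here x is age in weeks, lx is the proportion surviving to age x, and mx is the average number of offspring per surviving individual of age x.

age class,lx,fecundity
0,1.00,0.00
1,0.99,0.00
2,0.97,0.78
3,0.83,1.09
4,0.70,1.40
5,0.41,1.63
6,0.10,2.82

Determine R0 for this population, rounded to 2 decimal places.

lx·mx by age: 0, 0, 0.7566, 0.9047, 0.98, 0.6683, 0.282
R0 = Σ lx·mx = 3.5916 → 3.59

3.59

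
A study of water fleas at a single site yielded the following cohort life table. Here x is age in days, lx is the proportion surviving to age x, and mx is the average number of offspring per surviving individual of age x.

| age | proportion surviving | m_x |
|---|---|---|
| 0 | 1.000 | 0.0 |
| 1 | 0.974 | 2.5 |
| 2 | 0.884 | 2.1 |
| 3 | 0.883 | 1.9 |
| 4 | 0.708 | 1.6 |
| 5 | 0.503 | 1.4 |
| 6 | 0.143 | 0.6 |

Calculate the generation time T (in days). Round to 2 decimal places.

2.50

lx·mx: 0, 2.435, 1.8564, 1.6777, 1.1328, 0.7042, 0.0858 → R0 = 7.8919
x·lx·mx: 0, 2.435, 3.7128, 5.0331, 4.5312, 3.521, 0.5148 → Σ = 19.7479
T = 19.7479 / 7.8919 = 2.5023… → 2.50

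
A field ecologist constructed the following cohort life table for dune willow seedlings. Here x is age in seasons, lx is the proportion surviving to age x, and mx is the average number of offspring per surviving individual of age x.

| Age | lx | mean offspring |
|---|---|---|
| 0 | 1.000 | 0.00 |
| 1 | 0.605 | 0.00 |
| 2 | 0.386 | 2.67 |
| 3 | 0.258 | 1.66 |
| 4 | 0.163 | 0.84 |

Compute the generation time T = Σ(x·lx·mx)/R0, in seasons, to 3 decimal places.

2.440

lx·mx: 0, 0, 1.03062, 0.42828, 0.13692 → R0 = 1.59582
x·lx·mx: 0, 0, 2.06124, 1.28484, 0.54768 → Σ = 3.89376
T = 3.89376 / 1.59582 = 2.439974… → 2.440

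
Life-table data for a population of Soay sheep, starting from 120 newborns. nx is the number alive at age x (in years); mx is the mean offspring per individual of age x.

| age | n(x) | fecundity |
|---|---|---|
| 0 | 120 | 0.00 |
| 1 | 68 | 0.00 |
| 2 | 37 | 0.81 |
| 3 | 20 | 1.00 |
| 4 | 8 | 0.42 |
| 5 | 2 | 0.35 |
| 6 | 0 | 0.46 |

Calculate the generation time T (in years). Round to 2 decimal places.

lx = nx/n0 = nx/120: 1, 0.56667…, 0.30833…, 0.16667…, 0.06667…, 0.01667…, 0
lx·mx: 0, 0, 0.24975…, 0.166667…, 0.028…, 0.005833…, 0 → R0 = 0.45025…
x·lx·mx: 0, 0, 0.4995…, 0.5…, 0.112…, 0.029167…, 0 → Σ = 1.140667…
T = 1.140667… / 0.45025… = 2.533407… → 2.53

2.53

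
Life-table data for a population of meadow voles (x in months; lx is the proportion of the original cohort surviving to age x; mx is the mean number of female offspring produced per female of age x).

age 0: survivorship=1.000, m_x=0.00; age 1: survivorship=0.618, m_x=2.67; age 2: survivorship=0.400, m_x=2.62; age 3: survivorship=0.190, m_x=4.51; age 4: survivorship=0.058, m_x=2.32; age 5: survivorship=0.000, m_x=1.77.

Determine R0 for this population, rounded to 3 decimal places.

lx·mx by age: 0, 1.65006, 1.048, 0.8569, 0.13456, 0
R0 = Σ lx·mx = 3.68952 → 3.690

3.690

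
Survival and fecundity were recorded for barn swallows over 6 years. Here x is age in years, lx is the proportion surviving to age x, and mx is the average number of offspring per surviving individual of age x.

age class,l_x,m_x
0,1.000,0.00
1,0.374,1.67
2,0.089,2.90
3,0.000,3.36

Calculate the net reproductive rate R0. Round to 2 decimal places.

lx·mx by age: 0, 0.62458, 0.2581, 0
R0 = Σ lx·mx = 0.88268 → 0.88

0.88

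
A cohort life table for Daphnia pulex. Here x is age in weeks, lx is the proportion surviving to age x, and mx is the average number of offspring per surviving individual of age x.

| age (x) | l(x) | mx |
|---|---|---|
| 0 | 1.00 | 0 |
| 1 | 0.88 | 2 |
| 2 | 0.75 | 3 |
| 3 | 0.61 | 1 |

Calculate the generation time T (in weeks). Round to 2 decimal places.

lx·mx: 0, 1.76, 2.25, 0.61 → R0 = 4.62
x·lx·mx: 0, 1.76, 4.5, 1.83 → Σ = 8.09
T = 8.09 / 4.62 = 1.751082… → 1.75

1.75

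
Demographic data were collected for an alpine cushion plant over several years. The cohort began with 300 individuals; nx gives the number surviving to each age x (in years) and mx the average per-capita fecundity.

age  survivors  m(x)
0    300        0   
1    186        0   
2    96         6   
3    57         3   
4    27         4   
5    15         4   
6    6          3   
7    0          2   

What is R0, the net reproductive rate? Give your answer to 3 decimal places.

3.110

lx = nx/n0 = nx/300: 1, 0.62, 0.32, 0.19, 0.09, 0.05, 0.02, 0
lx·mx by age: 0, 0, 1.92, 0.57, 0.36, 0.2, 0.06, 0
R0 = Σ lx·mx = 3.11 → 3.110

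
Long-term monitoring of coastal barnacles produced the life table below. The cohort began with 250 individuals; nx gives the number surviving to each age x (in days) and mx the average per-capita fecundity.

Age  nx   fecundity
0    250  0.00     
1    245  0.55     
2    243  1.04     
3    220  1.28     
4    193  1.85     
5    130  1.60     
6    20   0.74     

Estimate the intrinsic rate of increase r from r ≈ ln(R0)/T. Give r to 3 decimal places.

0.497

lx = nx/n0 = nx/250: 1, 0.98, 0.972, 0.88, 0.772, 0.52, 0.08
R0 = Σ lx·mx = 0 + 0.539 + 1.01088 + 1.1264 + 1.4282 + 0.832 + 0.0592 = 4.99568
Σ x·lx·mx = 16.16796; T = 16.16796/4.99568 = 3.23639…
r ≈ ln(R0)/T = ln(4.99568)/3.23639… = 0.49703… → 0.497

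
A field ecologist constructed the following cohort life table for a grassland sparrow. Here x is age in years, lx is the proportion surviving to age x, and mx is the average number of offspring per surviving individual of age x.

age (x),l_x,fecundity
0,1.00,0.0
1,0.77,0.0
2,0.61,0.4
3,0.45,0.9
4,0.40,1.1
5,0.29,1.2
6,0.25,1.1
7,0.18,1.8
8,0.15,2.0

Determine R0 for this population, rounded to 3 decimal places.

lx·mx by age: 0, 0, 0.244, 0.405, 0.44, 0.348, 0.275, 0.324, 0.3
R0 = Σ lx·mx = 2.336 → 2.336

2.336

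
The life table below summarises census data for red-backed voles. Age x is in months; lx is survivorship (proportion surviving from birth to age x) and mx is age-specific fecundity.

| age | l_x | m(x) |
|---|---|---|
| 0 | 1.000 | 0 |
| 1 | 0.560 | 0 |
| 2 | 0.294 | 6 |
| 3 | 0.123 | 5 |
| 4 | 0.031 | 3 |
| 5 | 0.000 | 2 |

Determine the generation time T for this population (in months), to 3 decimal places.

lx·mx: 0, 0, 1.764, 0.615, 0.093, 0 → R0 = 2.472
x·lx·mx: 0, 0, 3.528, 1.845, 0.372, 0 → Σ = 5.745
T = 5.745 / 2.472 = 2.324029… → 2.324

2.324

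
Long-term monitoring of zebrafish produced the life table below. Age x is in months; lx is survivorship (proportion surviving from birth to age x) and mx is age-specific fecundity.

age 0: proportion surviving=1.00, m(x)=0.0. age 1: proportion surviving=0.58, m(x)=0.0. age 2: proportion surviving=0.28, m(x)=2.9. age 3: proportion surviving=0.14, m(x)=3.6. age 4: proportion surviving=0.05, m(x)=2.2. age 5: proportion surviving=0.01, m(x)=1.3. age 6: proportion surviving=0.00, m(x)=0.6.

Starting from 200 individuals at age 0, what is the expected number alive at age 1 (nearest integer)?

Expected survivors = N0 · l_1 = 200 × 0.58 = 116 → 116

116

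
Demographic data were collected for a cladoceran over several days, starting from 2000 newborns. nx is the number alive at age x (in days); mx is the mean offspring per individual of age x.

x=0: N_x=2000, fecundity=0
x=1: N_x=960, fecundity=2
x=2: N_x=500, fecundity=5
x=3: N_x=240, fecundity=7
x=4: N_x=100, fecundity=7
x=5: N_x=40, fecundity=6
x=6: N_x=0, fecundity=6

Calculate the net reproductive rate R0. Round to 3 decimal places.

3.520

lx = nx/n0 = nx/2000: 1, 0.48, 0.25, 0.12, 0.05, 0.02, 0
lx·mx by age: 0, 0.96, 1.25, 0.84, 0.35, 0.12, 0
R0 = Σ lx·mx = 3.52 → 3.520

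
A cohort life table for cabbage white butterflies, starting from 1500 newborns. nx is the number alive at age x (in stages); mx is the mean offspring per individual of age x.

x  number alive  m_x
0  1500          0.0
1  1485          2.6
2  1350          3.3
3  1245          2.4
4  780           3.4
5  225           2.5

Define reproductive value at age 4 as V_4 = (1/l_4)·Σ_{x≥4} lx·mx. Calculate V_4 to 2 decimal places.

lx = nx/n0 = nx/1500: 1, 0.99, 0.9, 0.83, 0.52, 0.15
lx·mx for x ≥ 4: 1.768, 0.375 → sum = 2.143
V_4 = 2.143 / l_4 = 2.143 / 0.52 = 4.121154… → 4.12

4.12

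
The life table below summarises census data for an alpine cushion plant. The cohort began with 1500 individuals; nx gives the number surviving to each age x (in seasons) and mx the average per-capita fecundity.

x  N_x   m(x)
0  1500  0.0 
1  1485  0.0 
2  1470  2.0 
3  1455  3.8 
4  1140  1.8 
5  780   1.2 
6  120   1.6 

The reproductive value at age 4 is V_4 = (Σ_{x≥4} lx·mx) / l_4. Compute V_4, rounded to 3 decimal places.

lx = nx/n0 = nx/1500: 1, 0.99, 0.98, 0.97, 0.76, 0.52, 0.08
lx·mx for x ≥ 4: 1.368, 0.624, 0.128 → sum = 2.12
V_4 = 2.12 / l_4 = 2.12 / 0.76 = 2.789474… → 2.789

2.789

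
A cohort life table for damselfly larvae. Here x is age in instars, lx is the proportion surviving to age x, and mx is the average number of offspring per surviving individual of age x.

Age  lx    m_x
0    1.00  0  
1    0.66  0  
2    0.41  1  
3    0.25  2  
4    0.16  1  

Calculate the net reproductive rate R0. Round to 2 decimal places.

1.07

lx·mx by age: 0, 0, 0.41, 0.5, 0.16
R0 = Σ lx·mx = 1.07 → 1.07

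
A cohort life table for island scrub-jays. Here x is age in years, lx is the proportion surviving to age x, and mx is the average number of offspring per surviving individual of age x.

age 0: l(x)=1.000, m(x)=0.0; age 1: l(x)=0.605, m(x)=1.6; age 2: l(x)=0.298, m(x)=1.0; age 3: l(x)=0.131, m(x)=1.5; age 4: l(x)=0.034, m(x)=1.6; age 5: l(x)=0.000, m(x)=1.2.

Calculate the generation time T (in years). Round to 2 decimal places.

lx·mx: 0, 0.968, 0.298, 0.1965, 0.0544, 0 → R0 = 1.5169
x·lx·mx: 0, 0.968, 0.596, 0.5895, 0.2176, 0 → Σ = 2.3711
T = 2.3711 / 1.5169 = 1.563122… → 1.56

1.56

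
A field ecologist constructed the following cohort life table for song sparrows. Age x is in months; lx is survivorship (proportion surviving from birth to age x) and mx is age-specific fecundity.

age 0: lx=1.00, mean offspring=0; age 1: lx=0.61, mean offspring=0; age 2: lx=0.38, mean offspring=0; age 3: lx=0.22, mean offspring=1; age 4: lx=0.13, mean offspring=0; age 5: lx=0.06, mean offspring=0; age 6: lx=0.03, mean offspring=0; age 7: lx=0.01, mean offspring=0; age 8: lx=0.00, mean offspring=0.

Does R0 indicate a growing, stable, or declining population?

R0 = Σ lx·mx = 0 + 0 + 0 + 0.22 + 0 + 0 + 0 + 0 + 0 = 0.22
R0 < 1, so the population is declining.

declining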